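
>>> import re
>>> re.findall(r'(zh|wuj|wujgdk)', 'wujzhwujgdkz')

`|` is ordered: at each position the engine commits to the first alternative that works.
Scanning left to right: at [0:3] match 'wuj', group 1 = 'wuj'; at [3:5] match 'zh', group 1 = 'zh'; at [5:8] match 'wuj', group 1 = 'wuj'.
`findall` collects group 1 from each match (3 total).

['wuj', 'zh', 'wuj']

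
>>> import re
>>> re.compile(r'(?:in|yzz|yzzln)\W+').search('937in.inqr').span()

(3, 6)

`re.search` tries every starting position until one works.
The match spans [3:6] → 'in.'.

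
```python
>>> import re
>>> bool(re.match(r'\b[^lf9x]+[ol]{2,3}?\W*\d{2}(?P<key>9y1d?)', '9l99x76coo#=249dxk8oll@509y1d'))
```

False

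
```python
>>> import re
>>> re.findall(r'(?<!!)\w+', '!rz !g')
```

The negative lookahead/lookbehind blocks any match where the forbidden context is present.
Since nothing is captured, `findall` lists the 1 matched substring directly.

['z']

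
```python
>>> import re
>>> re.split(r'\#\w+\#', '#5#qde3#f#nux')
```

Splitting on the pattern gives 3 pieces.

['', 'qde3', 'nux']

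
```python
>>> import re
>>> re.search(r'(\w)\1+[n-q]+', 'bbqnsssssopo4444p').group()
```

The backreference `\1` re-matches whatever the first group consumed, character for character.
`search` walks the string left to right and returns the first match it finds.
The match spans [0:4] → 'bbqn'.
Captured: group 1 = 'b'.

'bbqn'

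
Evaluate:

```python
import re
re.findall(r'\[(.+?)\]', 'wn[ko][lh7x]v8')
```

Matches: at [2:6] match '[ko]', group 1 = 'ko'; at [6:12] match '[lh7x]', group 1 = 'lh7x'.
One capturing group, so `findall` returns just the captured substring from each match — 2 in all.

['ko', 'lh7x']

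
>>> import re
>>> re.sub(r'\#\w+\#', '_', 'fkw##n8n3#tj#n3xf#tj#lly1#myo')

Every occurrence is swapped for '_'.

'fkw#_tj_tj_myo'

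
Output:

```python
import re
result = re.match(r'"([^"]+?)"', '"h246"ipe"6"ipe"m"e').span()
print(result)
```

`re.match` won't scan ahead — the pattern has to work from the very first character.
The match spans [0:6] → '"h246"'.
Captured: group 1 = 'h246'.

(0, 6)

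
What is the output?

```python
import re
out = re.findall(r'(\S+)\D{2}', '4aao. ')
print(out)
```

Because there's exactly one group, `findall` drops the full match and keeps group 1 from the one hit.

['4aao']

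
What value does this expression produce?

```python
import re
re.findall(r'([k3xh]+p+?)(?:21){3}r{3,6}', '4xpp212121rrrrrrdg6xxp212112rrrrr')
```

`findall` collects group 1 from the one match (1 total).

['xpp']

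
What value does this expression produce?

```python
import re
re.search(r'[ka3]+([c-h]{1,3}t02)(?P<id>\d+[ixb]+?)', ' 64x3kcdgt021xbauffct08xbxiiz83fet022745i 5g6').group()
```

Lazy quantifiers expand one character at a time until the remainder of the pattern can match.
The match spans [4:14] → '3kcdgt021x'.

'3kcdgt021x'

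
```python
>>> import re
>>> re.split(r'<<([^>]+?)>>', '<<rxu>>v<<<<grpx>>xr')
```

['', 'rxu', 'v', '<<grpx', 'xr']

Matches to split on: at [0:7] → '<<rxu>>'; at [8:18] → '<<<<grpx>>'.
`re.split` interleaves the captured-group text with the surrounding fragments.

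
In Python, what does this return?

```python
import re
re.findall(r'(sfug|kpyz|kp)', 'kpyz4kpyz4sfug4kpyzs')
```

Alternation isn't longest-match — the leftmost alternative that fits at this position is chosen.
Matches: at [0:4] match 'kpyz', group 1 = 'kpyz'; at [5:9] match 'kpyz', group 1 = 'kpyz'; at [10:14] match 'sfug', group 1 = 'sfug'; at [15:19] match 'kpyz', group 1 = 'kpyz'.
With a single group, `findall` returns only what that group captured — 4 items.

['kpyz', 'kpyz', 'sfug', 'kpyz']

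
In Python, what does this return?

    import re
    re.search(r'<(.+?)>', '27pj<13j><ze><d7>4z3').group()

'<13j>'

The match spans [4:9] → '<13j>'.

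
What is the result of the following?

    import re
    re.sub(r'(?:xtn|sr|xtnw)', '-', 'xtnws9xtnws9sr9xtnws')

Branches in `(...|...)` are attempted left-to-right; the first branch that allows the whole pattern to succeed is taken.
Matches: at [0:3] → 'xtn'; at [6:9] → 'xtn'; at [12:14] → 'sr'; at [15:18] → 'xtn'.
Each match is replaced by '-'.

'-ws9-ws9-9-ws'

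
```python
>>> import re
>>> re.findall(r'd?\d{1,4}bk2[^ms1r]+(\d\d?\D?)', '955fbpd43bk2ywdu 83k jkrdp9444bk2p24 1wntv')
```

With a single group, `findall` returns only what that group captured — 2 items.

['3k', '1w']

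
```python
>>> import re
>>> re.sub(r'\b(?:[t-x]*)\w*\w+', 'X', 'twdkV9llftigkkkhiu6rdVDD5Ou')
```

'X'

Every occurrence is swapped for 'X'.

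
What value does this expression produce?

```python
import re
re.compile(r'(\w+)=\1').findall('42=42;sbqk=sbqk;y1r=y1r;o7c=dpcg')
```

['42', 'sbqk', 'y1r']

`\1` has to match the exact text group 1 already captured.
With a single group, `findall` returns only what that group captured — 3 items.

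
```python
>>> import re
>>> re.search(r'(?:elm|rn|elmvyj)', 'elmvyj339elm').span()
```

The regex engine tests alternatives in the order written; an earlier branch that matches wins even if a later one would match more.
`re.search` tries every starting position until one works.
The match spans [0:3] → 'elm'.

(0, 3)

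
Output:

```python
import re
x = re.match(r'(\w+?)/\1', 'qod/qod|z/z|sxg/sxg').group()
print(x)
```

With `match`, the pattern is implicitly anchored at the beginning.
The match spans [0:7] → 'qod/qod'.

qod/qod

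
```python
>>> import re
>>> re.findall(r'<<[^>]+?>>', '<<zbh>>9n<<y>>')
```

Scanning left to right: at [0:7] → '<<zbh>>'; at [9:14] → '<<y>>'.
No capturing groups, so `findall` returns the 2 full match strings.

['<<zbh>>', '<<y>>']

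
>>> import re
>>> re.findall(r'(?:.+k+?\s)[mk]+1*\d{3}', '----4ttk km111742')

['----4ttk km111742']

This matches one or more of any character, then one or more of the literal 'k' (lazy), then whitespace (non-capturing group); then one or more of one of [mk], then zero or more of a literal '1', then exactly 3 of a digit.
Walking the string: at [0:17] → '----4ttk km111742'.
No capturing groups, so `findall` returns the 1 full match string.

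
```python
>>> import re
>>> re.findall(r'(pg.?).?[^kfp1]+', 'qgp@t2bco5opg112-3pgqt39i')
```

With a single group, `findall` returns only what that group captured — 2 items.

['pg1', 'pgq']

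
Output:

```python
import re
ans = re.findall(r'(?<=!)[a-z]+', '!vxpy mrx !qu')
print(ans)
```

The positive lookaround only admits positions where the adjacent text matches; those characters stay outside the span.
Walking the string: at [1:5] → 'vxpy'; at [11:13] → 'qu'.
`findall` yields the raw match text (2 of them) because the pattern has no groups.

['vxpy', 'qu']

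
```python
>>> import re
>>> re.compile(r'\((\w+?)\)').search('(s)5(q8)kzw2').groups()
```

('s',)

The match spans [0:3] → '(s)'.
Captured: group 1 = 's'.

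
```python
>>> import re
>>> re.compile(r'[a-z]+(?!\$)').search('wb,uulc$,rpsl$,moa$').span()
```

(0, 2)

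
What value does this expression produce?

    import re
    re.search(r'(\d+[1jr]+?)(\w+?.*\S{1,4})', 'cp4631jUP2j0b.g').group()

'4631jUP2j0b.g'

This matches one or more of a digit, then one or more of one of [1jr] (lazy) (captured); then one or more of a word character (lazy), then zero or more of any character, then 1 to 4 of a non-whitespace character (captured).
The match spans [2:15] → '4631jUP2j0b.g'.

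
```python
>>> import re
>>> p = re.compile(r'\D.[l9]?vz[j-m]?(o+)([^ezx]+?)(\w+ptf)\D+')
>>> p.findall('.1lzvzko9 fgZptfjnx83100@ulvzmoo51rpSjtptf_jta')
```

[('o', '9 ', 'fgZptf'), ('oo', '5', '1rpSjtptf')]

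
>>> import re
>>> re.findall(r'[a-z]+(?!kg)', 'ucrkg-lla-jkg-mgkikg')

['ucrkg', 'lla', 'jkg', 'mgkikg']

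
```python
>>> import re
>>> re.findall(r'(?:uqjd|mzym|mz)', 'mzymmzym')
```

['mzym', 'mzym']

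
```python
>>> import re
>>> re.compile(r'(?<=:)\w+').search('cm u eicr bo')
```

None

The positive lookaround only admits positions where the adjacent text matches; those characters stay outside the span.
`search` walks the string left to right and returns the first match it finds.
Here nothing in the string fits, so the call returns None.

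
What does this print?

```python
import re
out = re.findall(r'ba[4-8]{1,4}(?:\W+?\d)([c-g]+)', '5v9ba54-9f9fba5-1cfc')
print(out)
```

['f', 'cfc']

With a single group, `findall` returns only what that group captured — 2 items.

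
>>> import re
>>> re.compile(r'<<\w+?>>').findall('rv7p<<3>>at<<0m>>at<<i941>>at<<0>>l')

['<<3>>', '<<0m>>', '<<i941>>', '<<0>>']

Scanning left to right: at [4:9] → '<<3>>'; at [11:17] → '<<0m>>'; at [19:27] → '<<i941>>'; at [29:34] → '<<0>>'.
`findall` yields the raw match text (4 of them) because the pattern has no groups.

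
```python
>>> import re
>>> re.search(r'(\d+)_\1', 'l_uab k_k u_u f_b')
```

`\1` has to match the exact text group 1 already captured.
Here no position works, so the call returns None.

None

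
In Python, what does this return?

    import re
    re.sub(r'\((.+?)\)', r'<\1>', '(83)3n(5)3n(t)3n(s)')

'<83>3n<5>3n<t>3n<s>'

A `+?`/`*?`/`{m,n}?` starts at its minimum and grows only as far as needed for what follows to match.
Matches: at [0:4] → '(83)'; at [6:9] → '(5)'; at [11:14] → '(t)'; at [16:19] → '(s)'.
The replacement refers to a captured group, so each match is rewritten using its own captured text.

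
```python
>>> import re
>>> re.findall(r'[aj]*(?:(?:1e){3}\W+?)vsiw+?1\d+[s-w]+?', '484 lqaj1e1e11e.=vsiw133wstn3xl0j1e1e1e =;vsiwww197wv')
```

The pattern matches zero or more of one of [aj]; then the literal '1e' repeated 3 times, then one or more of a non-word character (lazy) (non-capturing group); then the literal 'vsi', then one or more of the literal 'w' (lazy), then the literal '1'; then one or more of a digit; then one or more of a character in [s-w] (lazy).
A `+?`/`*?`/`{m,n}?` starts at its minimum and grows only as far as needed for what follows to match.
Matches: at [32:52] → 'j1e1e1e =;vsiwww197w'.
No capturing groups, so `findall` returns the 1 full match string.

['j1e1e1e =;vsiwww197w']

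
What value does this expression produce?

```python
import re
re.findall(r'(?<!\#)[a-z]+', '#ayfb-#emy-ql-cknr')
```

The negative lookaround is zero-width — it rules out positions where the adjacent text would match, without consuming anything.
Scanning left to right: at [2:5] → 'yfb'; at [8:10] → 'my'; at [11:13] → 'ql'; at [14:18] → 'cknr'.
No capturing groups, so `findall` returns the 4 full match strings.

['yfb', 'my', 'ql', 'cknr']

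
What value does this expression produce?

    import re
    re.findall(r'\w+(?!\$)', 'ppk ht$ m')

The negative lookaround is zero-width — it rules out positions where the adjacent text would match, without consuming anything.
Matches: at [0:3] → 'ppk'; at [4:5] → 'h'; at [8:9] → 'm'.
Since nothing is captured, `findall` lists the 3 matched substrings directly.

['ppk', 'h', 'm']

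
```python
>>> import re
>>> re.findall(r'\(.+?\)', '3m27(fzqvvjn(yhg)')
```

No capturing groups, so `findall` returns the 1 full match string.

['(fzqvvjn(yhg)']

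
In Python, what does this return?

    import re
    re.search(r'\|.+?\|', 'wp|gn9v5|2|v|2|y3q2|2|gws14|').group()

A `+?`/`*?`/`{m,n}?` starts at its minimum and grows only as far as needed for what follows to match.
The match spans [2:9] → '|gn9v5|'.

'|gn9v5|'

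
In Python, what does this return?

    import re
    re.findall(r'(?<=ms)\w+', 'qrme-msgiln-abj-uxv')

['giln']

The `(?=…)`/`(?<=…)` assertion just peeks at neighbouring text; it doesn't advance the match position.
No capturing groups, so `findall` returns the 1 full match string.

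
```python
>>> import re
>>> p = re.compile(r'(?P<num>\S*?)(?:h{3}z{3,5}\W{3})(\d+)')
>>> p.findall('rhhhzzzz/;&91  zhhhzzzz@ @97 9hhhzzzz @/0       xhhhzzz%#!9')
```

[('r', '91'), ('z', '97'), ('9', '0'), ('x', '9')]

Pattern: zero or more of a non-whitespace character (lazy) (captured as 'num'); then exactly 3 of the literal 'h', then 3 to 5 of the literal 'z', then exactly 3 of a non-word character (non-capturing group); then one or more of a digit (captured).
2 groups means each result is a tuple of 2 captured strings — 4 here.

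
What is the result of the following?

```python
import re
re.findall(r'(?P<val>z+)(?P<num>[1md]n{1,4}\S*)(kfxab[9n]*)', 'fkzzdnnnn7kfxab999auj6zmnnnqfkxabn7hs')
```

[('zz', 'dnnnn7', 'kfxab999')]

This matches one or more of a literal 'z' (captured as 'val'); then one of [1md], then 1 to 4 of the literal 'n', then zero or more of a non-whitespace character (captured as 'num'); then the literal 'kf', then the literal 'xab', then zero or more of one of [9n] (captured).
3 groups means the one result is a tuple of 3 captured strings — 1 here.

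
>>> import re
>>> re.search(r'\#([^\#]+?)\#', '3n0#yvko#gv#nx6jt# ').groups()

('yvko',)

The match spans [3:9] → '#yvko#'.
Captured: group 1 = 'yvko'.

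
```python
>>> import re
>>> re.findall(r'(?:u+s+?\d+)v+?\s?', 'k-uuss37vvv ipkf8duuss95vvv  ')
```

['uuss37v', 'uuss95v']

The pattern matches one or more of the literal 'u', then one or more of a literal 's' (lazy), then one or more of a digit (non-capturing group); then one or more of a literal 'v' (lazy), then optionally whitespace.
Scanning left to right: at [2:9] → 'uuss37v'; at [18:25] → 'uuss95v'.
No capturing groups, so `findall` returns the 2 full match strings.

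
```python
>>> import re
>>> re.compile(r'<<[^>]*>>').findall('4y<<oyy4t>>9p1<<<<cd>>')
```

['<<oyy4t>>', '<<<<cd>>']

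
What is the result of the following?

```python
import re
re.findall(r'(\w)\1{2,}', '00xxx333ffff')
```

After group 1 captures some text, `\1` only succeeds where that same text appears again.
`findall` collects group 1 from each match (3 total).

['x', '3', 'f']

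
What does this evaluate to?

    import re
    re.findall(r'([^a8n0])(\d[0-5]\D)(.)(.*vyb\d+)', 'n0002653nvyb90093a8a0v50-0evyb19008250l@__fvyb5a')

[('6', '53n', 'v', 'yb90093a8a0v50-0evyb19008250l@__fvyb5')]

Pattern: any character except [a8n0] (captured); then a digit, then a character in [0-5], then a non-digit (captured); then any character (captured); then zero or more of any character, then the literal 'vyb', then one or more of a digit (captured).
Walking the string: at [5:47] match '653nvyb90093a8a0v50-0evyb19008250l@__fvyb5', groups = ('6', '53n', 'v', 'yb90093a8a0v50-0evyb19008250l@__fvyb5').
4 groups means the one result is a tuple of 4 captured strings — 1 here.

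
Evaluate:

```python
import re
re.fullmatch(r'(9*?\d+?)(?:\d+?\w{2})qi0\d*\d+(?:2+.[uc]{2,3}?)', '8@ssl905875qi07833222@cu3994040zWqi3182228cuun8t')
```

The pattern matches zero or more of a literal '9' (lazy), then one or more of a digit (lazy) (captured); then one or more of a digit (lazy), then exactly 2 of a word character (non-capturing group); then the literal 'qi0', then zero or more of a digit, then one or more of a digit; then one or more of a literal '2', then any character, then 2 to 3 of one of [uc] (lazy) (non-capturing group).
`re.fullmatch` requires the pattern to consume the entire string.
Here there's no way to consume every character, so the call returns None.

None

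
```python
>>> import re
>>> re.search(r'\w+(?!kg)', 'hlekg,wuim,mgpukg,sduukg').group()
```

The negative lookaround is zero-width — it rules out positions where the adjacent text would match, without consuming anything.
The match spans [0:5] → 'hlekg'.

'hlekg'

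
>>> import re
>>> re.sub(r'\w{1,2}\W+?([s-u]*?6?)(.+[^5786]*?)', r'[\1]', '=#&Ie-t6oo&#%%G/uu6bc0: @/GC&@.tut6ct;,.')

'=#&[]'

Pattern: 1 to 2 of a word character, then one or more of a non-word character (lazy); then zero or more of a character in [s-u] (lazy), then optionally the literal '6' (captured); then one or more of any character, then zero or more of any character except [5786] (lazy) (captured).
Matches: at [3:40] → 'Ie-t6oo&#%%G/uu6bc0: @/GC&@.tut6ct;,.'.
The replacement refers to a captured group, so each match is rewritten using its own captured text.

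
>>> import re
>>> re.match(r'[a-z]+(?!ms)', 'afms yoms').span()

The negative lookahead/lookbehind blocks any match where the forbidden context is present.
With `match`, the pattern is implicitly anchored at the beginning.
The match spans [0:4] → 'afms'.

(0, 4)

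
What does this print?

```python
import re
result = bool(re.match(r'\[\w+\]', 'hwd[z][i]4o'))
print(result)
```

`match` is anchored at position 0; if the pattern doesn't fit there, it returns None.
Here the string doesn't start with a match, so the call returns None, and `bool(None)` is False.

False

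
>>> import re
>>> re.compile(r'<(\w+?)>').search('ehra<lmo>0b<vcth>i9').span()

(4, 9)

The match spans [4:9] → '<lmo>'.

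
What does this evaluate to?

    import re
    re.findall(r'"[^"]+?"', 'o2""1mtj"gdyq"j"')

Matches: at [3:9] → '"1mtj"'; at [13:16] → '"j"'.
`findall` yields the raw match text (2 of them) because the pattern has no groups.

['"1mtj"', '"j"']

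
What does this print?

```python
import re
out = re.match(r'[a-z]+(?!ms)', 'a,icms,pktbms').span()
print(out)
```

(0, 1)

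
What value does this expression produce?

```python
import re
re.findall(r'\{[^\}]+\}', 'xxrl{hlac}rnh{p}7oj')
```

['{hlac}', '{p}']

With no groups in the pattern, `findall` gives back each whole match — 2 here.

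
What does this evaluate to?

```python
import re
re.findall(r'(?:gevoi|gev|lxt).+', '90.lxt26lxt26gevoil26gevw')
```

Since nothing is captured, `findall` lists the 1 matched substring directly.

['lxt26lxt26gevoil26gevw']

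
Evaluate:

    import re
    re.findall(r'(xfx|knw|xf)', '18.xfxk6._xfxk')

['xfx', 'xfx']

`|` is ordered: at each position the engine commits to the first alternative that works.
Matches: at [3:6] match 'xfx', group 1 = 'xfx'; at [10:13] match 'xfx', group 1 = 'xfx'.
Because there's exactly one group, `findall` drops the full match and keeps group 1 from each hit.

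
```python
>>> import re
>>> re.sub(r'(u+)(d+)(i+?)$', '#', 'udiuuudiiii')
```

'udi#'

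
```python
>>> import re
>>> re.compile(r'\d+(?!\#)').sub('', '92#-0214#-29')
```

`(?!…)`/`(?<!…)` only lets a position through if the neighbouring text does NOT match; no characters are consumed.
Matches: at [0:1] → '9'; at [4:7] → '021'; at [10:12] → '29'.
Each match is replaced by ''.

'2#-4#-'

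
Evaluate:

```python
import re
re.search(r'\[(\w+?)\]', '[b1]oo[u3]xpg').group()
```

'[b1]'

The match spans [0:4] → '[b1]'.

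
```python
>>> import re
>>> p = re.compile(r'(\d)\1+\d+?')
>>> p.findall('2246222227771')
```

['2', '2', '7']

`\1` has to match the exact text group 1 already captured.
`findall` collects group 1 from each match (3 total).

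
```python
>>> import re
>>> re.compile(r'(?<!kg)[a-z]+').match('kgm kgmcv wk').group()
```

The negative lookahead/lookbehind blocks any match where the forbidden context is present.
`re.match` won't scan ahead — the pattern has to work from the very first character.
The match spans [0:3] → 'kgm'.

'kgm'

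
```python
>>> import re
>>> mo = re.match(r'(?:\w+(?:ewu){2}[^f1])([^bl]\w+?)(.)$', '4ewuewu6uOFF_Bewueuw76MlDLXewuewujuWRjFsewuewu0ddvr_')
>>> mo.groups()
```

('ddvr', '_')

The pattern matches one or more of a word character, then the literal 'ewu' repeated 2 times, then any character except [f1] (non-capturing group); then any character except [bl], then one or more of a word character (lazy) (captured); then any character (captured); then anchored at the end.
`match` is anchored at position 0; if the pattern doesn't fit there, it returns None.
The match spans [0:52] → '4ewuewu6uOFF_Bewueuw76MlDLXewuewujuWRjFsewuewu0ddvr_'.
Captured: group 1 = 'ddvr', group 2 = '_'.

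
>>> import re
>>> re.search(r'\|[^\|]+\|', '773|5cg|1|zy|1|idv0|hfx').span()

`search` walks the string left to right and returns the first match it finds.
The match spans [3:8] → '|5cg|'.

(3, 8)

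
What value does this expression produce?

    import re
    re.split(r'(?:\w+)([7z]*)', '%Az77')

The pattern matches one or more of a word character (non-capturing group); then zero or more of one of [7z] (captured).
Matches to split on: at [1:5] → 'Az77'.
With a capturing group present, the delimiter's captured portion is kept in the result list.

['%', '', '']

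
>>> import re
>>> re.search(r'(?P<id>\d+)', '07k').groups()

('07',)

The match spans [0:2] → '07'.
Captured: group 1 = '07'.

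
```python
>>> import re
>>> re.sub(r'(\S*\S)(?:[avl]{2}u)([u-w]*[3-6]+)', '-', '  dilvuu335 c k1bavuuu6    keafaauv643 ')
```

'  - c -    - '

The pattern matches zero or more of a non-whitespace character, then a non-whitespace character (captured); then exactly 2 of one of [avl], then the literal 'u' (non-capturing group); then zero or more of a character in [u-w], then one or more of a character in [3-6] (captured).
Matches: at [2:11] → 'dilvuu335'; at [14:23] → 'k1bavuuu6'; at [27:38] → 'keafaauv643'.
Each match is replaced by '-'.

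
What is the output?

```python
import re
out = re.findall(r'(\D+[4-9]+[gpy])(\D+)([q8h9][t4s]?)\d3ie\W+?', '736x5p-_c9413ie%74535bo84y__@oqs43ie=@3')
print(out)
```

The pattern matches one or more of a non-digit, then one or more of a character in [4-9], then one of [gpy] (captured); then one or more of a non-digit (captured); then one of [q8h9], then optionally one of [t4s] (captured); then a digit, then the literal '3ie', then one or more of a non-word character (lazy).
Scanning left to right: at [3:16] match 'x5p-_c9413ie%', groups = ('x5p', '-_c', '94'); at [21:37] match 'bo84y__@oqs43ie=', groups = ('bo84y', '__@o', 'qs').
`findall` packs the 3 group values into a tuple for every match.

[('x5p', '-_c', '94'), ('bo84y', '__@o', 'qs')]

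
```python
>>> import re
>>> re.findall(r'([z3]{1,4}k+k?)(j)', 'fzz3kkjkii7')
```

[('zz3kk', 'j')]

This matches 1 to 4 of one of [z3], then one or more of a literal 'k', then optionally a literal 'k' (captured); then a literal 'j' (captured).
Walking the string: at [1:7] match 'zz3kkj', groups = ('zz3kk', 'j').
Multiple groups make `findall` return tuples — one 2-tuple for the one match.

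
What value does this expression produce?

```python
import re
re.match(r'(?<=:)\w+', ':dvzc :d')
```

None

Lookahead/lookbehind check context without consuming it, so the matched span excludes the asserted characters.
`re.match` only tries the pattern at the start of the string.
Here the pattern fails at index 0, so the call returns None.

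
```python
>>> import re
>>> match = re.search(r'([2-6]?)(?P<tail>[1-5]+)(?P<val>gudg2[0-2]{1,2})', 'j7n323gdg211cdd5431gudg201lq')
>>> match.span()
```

Pattern: optionally a character in [2-6] (captured); then one or more of a character in [1-5] (captured as 'tail'); then the literal 'gud', then the literal 'g2', then 1 to 2 of a character in [0-2] (captured as 'val').
`re.search` tries every starting position until one works.
The match spans [15:26] → '5431gudg201'.
Captured: group 1 = '5', group 2 = '431', group 3 = 'gudg201'.

(15, 26)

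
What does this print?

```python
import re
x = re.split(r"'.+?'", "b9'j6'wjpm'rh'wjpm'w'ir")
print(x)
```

['b9', 'wjpm', 'wjpm', 'ir']

Matches to split on: at [2:6] → "'j6'"; at [10:14] → "'rh'"; at [18:21] → "'w'".
Each match becomes a cut point; 4 segments remain.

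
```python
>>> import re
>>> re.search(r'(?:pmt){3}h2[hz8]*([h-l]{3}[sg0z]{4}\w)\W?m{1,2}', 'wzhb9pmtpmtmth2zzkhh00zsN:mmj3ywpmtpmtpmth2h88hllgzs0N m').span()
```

The pattern matches the literal 'pmt' repeated 3 times, then the literal 'h2'; then zero or more of one of [hz8]; then exactly 3 of a character in [h-l], then exactly 4 of one of [sg0z], then a word character (captured); then optionally a non-word character, then 1 to 2 of a literal 'm'.
The match spans [32:56] → 'pmtpmtpmth2h88hllgzs0N m'.

(32, 56)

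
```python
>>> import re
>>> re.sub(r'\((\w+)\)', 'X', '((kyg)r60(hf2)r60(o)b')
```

Matches: at [1:6] → '(kyg)'; at [9:14] → '(hf2)'; at [17:20] → '(o)'.
`sub` substitutes 'X' at each match site.

'(Xr60Xr60Xb'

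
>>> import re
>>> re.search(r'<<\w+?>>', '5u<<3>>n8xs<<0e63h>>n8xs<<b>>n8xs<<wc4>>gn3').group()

'<<3>>'

`re.search` scans for the first position where the pattern succeeds.
The match spans [2:7] → '<<3>>'.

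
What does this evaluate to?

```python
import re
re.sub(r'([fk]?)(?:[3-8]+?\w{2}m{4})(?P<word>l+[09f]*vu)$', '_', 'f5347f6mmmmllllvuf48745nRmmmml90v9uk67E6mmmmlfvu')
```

'f5347f6mmmmllllvuf48745nRmmmml90v9u_'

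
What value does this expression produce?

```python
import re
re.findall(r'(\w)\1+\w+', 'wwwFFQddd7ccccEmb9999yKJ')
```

['w']

After group 1 captures some text, `\1` only succeeds where that same text appears again.
Scanning left to right: at [0:24] match 'wwwFFQddd7ccccEmb9999yKJ', group 1 = 'w'.
One capturing group, so `findall` returns just the captured substring from the one match — 1 in all.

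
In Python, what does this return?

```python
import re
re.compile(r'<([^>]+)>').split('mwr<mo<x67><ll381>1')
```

Because the pattern has a capturing group, `split` also inserts each captured text between the pieces.

['mwr', 'mo<x67', '', 'll381', '1']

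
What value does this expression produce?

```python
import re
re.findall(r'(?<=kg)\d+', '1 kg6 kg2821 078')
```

['6', '2821']

The `(?=…)`/`(?<=…)` assertion just peeks at neighbouring text; it doesn't advance the match position.
Since nothing is captured, `findall` lists the 2 matched substrings directly.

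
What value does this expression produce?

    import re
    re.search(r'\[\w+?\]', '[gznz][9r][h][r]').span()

Unlike `match`, `search` isn't anchored — it looks for the pattern anywhere in the string.
The match spans [0:6] → '[gznz]'.

(0, 6)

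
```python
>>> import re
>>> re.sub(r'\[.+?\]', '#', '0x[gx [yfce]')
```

'0x#'

Matches: at [2:12] → '[gx [yfce]'.
`sub` substitutes '#' at each match site.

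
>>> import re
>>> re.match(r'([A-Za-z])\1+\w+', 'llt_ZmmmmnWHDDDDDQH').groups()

('l',)

The match spans [0:19] → 'llt_ZmmmmnWHDDDDDQH'.
Captured: group 1 = 'l'.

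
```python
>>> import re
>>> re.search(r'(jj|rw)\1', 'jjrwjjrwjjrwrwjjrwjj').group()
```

`\1` has to match the exact text group 1 already captured.
The match spans [10:14] → 'rwrw'.

'rwrw'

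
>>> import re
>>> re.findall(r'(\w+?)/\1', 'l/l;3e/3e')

['l', '3e']

The backreference `\1` re-matches whatever the first group consumed, character for character.
With a single group, `findall` returns only what that group captured — 2 items.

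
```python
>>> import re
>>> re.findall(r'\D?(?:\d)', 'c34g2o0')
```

['c3', '4', 'g2', 'o0']

Pattern: optionally a non-digit; then a digit (non-capturing group).
Scanning left to right: at [0:2] → 'c3'; at [2:3] → '4'; at [3:5] → 'g2'; at [5:7] → 'o0'.
With no groups in the pattern, `findall` gives back each whole match — 4 here.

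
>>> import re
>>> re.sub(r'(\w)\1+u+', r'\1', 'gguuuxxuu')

'gx'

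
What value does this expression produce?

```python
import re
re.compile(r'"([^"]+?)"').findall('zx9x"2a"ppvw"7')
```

['2a']

Because there's exactly one group, `findall` drops the full match and keeps group 1 from the one hit.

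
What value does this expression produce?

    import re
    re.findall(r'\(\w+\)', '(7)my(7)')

['(7)', '(7)']

Walking the string: at [0:3] → '(7)'; at [5:8] → '(7)'.
With no groups in the pattern, `findall` gives back each whole match — 2 here.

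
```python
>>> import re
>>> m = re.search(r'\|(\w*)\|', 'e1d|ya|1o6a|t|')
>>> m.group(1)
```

The match spans [3:7] → '|ya|'.
Captured: group 1 = 'ya'.

'ya'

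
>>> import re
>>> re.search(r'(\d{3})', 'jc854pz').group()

'854'

This matches exactly 3 of a digit (captured).
`re.search` scans for the first position where the pattern succeeds.
The match spans [2:5] → '854'.
Captured: group 1 = '854'.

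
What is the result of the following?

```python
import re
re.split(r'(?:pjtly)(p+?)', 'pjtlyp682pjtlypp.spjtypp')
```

['', 'p', '682', 'p', 'p.spjtypp']

Pattern: the literal 'pj', then the literal 'tly' (non-capturing group); then one or more of a literal 'p' (lazy) (captured).
Because the quantifier is non-greedy, it stops expanding at the earliest point where the rest of the pattern can succeed.
Matches to split on: at [0:6] → 'pjtlyp'; at [9:15] → 'pjtlyp'.
With a capturing group present, the delimiter's captured portion is kept in the result list.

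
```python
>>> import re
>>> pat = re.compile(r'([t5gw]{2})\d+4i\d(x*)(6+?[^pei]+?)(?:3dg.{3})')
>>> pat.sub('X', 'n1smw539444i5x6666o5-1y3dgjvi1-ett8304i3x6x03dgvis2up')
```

'n1smX1-eX2up'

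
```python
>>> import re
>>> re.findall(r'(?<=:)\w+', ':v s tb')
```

['v']

The `(?=…)`/`(?<=…)` assertion just peeks at neighbouring text; it doesn't advance the match position.
With no groups in the pattern, `findall` gives back each whole match — 1 here.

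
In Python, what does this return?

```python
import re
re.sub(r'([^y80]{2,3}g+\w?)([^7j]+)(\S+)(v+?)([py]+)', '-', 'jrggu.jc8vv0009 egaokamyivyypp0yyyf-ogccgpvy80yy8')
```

'jrggu.jc8vv000-80yy8'

`sub` substitutes '-' at each match site.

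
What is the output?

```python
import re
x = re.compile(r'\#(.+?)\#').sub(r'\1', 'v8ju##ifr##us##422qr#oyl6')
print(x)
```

v8ju#ifrus422qroyl6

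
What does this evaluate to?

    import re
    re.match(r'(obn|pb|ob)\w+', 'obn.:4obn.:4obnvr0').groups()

('ob',)

The match spans [0:3] → 'obn'.
Captured: group 1 = 'ob'.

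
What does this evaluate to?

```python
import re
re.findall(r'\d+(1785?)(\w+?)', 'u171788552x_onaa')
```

The pattern matches one or more of a digit; then the literal '178', then optionally a literal '5' (captured); then one or more of a word character (lazy) (captured).
A non-greedy quantifier consumes as few characters as it can — just enough that the remainder of the pattern still matches from where it stops; whatever follows it matches normally.
Matches: at [1:7] match '171788', groups = ('178', '8').
With 2 capturing groups, `findall` returns a 2-tuple per match.

[('178', '8')]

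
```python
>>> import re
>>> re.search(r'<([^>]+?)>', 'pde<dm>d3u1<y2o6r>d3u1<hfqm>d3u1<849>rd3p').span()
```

(3, 7)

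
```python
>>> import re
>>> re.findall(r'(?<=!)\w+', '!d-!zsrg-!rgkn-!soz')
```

['d', 'zsrg', 'rgkn', 'soz']

The `(?=…)`/`(?<=…)` assertion just peeks at neighbouring text; it doesn't advance the match position.
No capturing groups, so `findall` returns the 4 full match strings.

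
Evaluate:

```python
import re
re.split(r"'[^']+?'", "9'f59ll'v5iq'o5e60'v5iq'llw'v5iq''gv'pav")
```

['9', 'v5iq', 'v5iq', "v5iq'", 'pav']

Matches to split on: at [1:8] → "'f59ll'"; at [12:19] → "'o5e60'"; at [23:28] → "'llw'"; at [33:37] → "'gv'".
`split` removes every match and returns the 5 fragments in between.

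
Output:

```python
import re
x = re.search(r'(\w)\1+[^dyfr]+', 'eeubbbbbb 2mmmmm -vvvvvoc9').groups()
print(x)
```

('e',)

The backreference `\1` re-matches whatever the first group consumed, character for character.
`re.search` scans for the first position where the pattern succeeds.
The match spans [0:26] → 'eeubbbbbb 2mmmmm -vvvvvoc9'.
Captured: group 1 = 'e'.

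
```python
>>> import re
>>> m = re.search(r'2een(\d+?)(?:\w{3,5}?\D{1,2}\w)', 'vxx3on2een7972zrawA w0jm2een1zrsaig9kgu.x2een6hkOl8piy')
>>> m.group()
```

'2een7972zra'

Pattern: a literal '2', then the literal 'een'; then one or more of a digit (lazy) (captured); then 3 to 5 of a word character (lazy), then 1 to 2 of a non-digit, then a word character (non-capturing group).
With the lazy modifier that quantifier settles for the fewest repetitions that let the rest of the pattern succeed (the atoms after it are unaffected and can still be greedy).
`search` walks the string left to right and returns the first match it finds.
The match spans [6:17] → '2een7972zra'.
Captured: group 1 = '7'.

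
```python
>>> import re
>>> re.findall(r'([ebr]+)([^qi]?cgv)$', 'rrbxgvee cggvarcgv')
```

2 groups means the one result is a tuple of 2 captured strings — 1 here.

[('r', 'cgv')]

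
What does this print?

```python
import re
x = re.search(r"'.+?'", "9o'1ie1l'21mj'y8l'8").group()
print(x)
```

With the lazy modifier that quantifier settles for the fewest repetitions that let the rest of the pattern succeed (the atoms after it are unaffected and can still be greedy).
The match spans [2:9] → "'1ie1l'".

'1ie1l'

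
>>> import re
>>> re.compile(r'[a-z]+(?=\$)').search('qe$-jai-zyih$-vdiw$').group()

'qe'

The lookaround is zero-width — it requires the adjacent text to match without consuming it, so the asserted text isn't part of the match.
The match spans [0:2] → 'qe'.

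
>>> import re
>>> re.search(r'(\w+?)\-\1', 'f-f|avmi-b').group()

'f-f'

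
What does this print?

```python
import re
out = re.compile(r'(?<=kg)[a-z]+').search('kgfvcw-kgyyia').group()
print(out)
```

fvcw

The lookaround is zero-width — it requires the adjacent text to match without consuming it, so the asserted text isn't part of the match.
The match spans [2:6] → 'fvcw'.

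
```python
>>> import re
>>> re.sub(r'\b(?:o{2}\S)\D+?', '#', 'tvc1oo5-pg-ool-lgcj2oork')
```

'tvc1oo5-pg-#lgcj2oork'

Pattern: a word boundary (`\b`, zero-width); then exactly 2 of the literal 'o', then a non-whitespace character (non-capturing group); then one or more of a non-digit (lazy).
`sub` substitutes '#' at each match site.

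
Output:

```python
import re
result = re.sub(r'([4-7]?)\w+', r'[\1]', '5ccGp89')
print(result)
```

This matches optionally a character in [4-7] (captured); then one or more of a word character.
Matches: at [0:7] → '5ccGp89'.
The replacement refers to a captured group, so each match is rewritten using its own captured text.

[5]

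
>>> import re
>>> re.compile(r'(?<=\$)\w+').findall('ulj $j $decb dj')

Lookahead/lookbehind check context without consuming it, so the matched span excludes the asserted characters.
No capturing groups, so `findall` returns the 2 full match strings.

['j', 'decb']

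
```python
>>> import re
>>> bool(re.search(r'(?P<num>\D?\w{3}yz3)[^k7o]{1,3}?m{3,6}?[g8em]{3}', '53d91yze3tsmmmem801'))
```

Here no position works, so the call returns None, and `bool(None)` is False.

False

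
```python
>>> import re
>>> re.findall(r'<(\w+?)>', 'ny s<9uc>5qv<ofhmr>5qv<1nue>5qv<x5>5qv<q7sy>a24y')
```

['9uc', 'ofhmr', '1nue', 'x5', 'q7sy']

One capturing group, so `findall` returns just the captured substring from each match — 5 in all.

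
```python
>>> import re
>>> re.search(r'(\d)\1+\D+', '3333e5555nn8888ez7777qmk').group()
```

'3333e'

After group 1 captures some text, `\1` only succeeds where that same text appears again.
`re.search` scans for the first position where the pattern succeeds.
The match spans [0:5] → '3333e'.
Captured: group 1 = '3'.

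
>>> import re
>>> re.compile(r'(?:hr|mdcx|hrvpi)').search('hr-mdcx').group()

The match spans [0:2] → 'hr'.

'hr'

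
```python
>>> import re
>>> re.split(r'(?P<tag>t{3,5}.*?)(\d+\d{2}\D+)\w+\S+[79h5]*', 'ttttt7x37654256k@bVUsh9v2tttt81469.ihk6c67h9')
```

This matches 3 to 5 of a literal 't', then zero or more of any character (lazy) (captured as 'tag'); then one or more of a digit, then exactly 2 of a digit, then one or more of a non-digit (captured); then one or more of a word character; then one or more of a non-whitespace character, then zero or more of one of [79h5].
With the lazy modifier that quantifier settles for the fewest repetitions that let the rest of the pattern succeed (the atoms after it are unaffected and can still be greedy).
Matches to split on: at [0:44] → 'ttttt7x37654256k@bVUsh9v2tttt81469.ihk6c67h9'.
`re.split` interleaves the captured-group text with the surrounding fragments.

['', 'ttttt7x', '37654256k@bVUsh', '']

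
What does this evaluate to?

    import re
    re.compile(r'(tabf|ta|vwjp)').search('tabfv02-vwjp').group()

'tabf'

`|` is ordered: at each position the engine commits to the first alternative that works.
`re.search` tries every starting position until one works.
The match spans [0:4] → 'tabf'.
Captured: group 1 = 'tabf'.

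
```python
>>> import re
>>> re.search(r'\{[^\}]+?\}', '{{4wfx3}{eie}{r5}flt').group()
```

'{{4wfx3}'

`re.search` tries every starting position until one works.
The match spans [0:8] → '{{4wfx3}'.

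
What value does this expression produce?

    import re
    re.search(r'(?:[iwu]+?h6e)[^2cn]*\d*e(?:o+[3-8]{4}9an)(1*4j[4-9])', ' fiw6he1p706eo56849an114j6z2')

This matches one or more of one of [iwu] (lazy), then the literal 'h6e' (non-capturing group); then zero or more of any character except [2cn]; then zero or more of a digit, then a literal 'e'; then one or more of the literal 'o', then exactly 4 of a character in [3-8], then the literal '9an' (non-capturing group); then zero or more of the literal '1', then the literal '4j', then a character in [4-9] (captured).
`re.search` tries every starting position until one works.
Here nothing in the string fits, so the call returns None.

None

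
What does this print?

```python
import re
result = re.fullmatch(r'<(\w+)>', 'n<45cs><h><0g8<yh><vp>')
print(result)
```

None

`re.fullmatch` is like wrapping the pattern in `^…$` (in single-line mode).
Here the pattern can't cover the whole string, so the call returns None.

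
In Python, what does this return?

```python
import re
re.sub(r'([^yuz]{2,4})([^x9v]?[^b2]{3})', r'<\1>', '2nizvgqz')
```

This matches 2 to 4 of any character except [yuz] (captured); then optionally any character except [x9v], then exactly 3 of any character except [b2] (captured).
Matches: at [0:7] → '2nizvgq'.
`\1` in the replacement pulls in group 1's text for each match.

'<2ni>z'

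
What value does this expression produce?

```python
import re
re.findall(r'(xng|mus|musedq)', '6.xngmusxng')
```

Matches: at [2:5] match 'xng', group 1 = 'xng'; at [5:8] match 'mus', group 1 = 'mus'; at [8:11] match 'xng', group 1 = 'xng'.
With a single group, `findall` returns only what that group captured — 3 items.

['xng', 'mus', 'xng']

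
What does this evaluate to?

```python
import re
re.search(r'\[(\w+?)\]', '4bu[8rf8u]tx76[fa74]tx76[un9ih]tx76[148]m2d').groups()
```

('8rf8u',)

`re.search` tries every starting position until one works.
The match spans [3:10] → '[8rf8u]'.
Captured: group 1 = '8rf8u'.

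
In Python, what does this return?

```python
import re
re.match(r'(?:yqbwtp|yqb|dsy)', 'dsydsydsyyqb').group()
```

'dsy'

With `match`, the pattern is implicitly anchored at the beginning.
The match spans [0:3] → 'dsy'.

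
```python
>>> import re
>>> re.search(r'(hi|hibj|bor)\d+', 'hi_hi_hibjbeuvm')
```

None

`re.search` tries every starting position until one works.
Here no position works, so the call returns None.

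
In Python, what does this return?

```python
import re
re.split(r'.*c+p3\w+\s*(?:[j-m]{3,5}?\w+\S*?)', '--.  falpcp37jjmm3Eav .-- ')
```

Pattern: zero or more of any character, then one or more of the literal 'c', then the literal 'p3'; then one or more of a word character; then zero or more of whitespace; then 3 to 5 of a character in [j-m] (lazy), then one or more of a word character, then zero or more of a non-whitespace character (lazy) (non-capturing group).
Matches to split on: at [0:21] → '--.  falpcp37jjmm3Eav'.
The string is cut at each match, leaving 2 pieces.

['', ' .-- ']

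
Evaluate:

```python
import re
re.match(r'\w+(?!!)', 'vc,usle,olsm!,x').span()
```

(0, 2)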